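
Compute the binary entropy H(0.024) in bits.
0.1633 bits

The binary entropy function is:
H(p) = -p log(p) - (1-p) log(1-p)

H(0.024) = -0.024 × log_2(0.024) - 0.976 × log_2(0.976)
H(0.024) = 0.1633 bits

Note: Binary entropy is maximized at p=0.5 (H=1 bit) and minimized at p=0 or p=1 (H=0).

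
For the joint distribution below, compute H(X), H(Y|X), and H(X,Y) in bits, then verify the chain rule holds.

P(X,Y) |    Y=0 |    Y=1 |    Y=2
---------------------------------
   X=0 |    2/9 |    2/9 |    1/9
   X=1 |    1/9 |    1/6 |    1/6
H(X,Y) = 2.5305, H(X) = 0.9911, H(Y|X) = 1.5394 (all in bits)

Chain rule: H(X,Y) = H(X) + H(Y|X)

Left side — joint entropy directly:
H(X,Y) = -Σ p(x,y) log p(x,y) = 2.5305 bits

Right side — compute H(Y|X) from the conditional distributions:
P(X) = (5/9, 4/9), so H(X) = 0.9911 bits
H(Y|X) = Σ_x P(X=x) · H(Y|X=x):
  P(Y|X=0) = (2/5, 2/5, 1/5), H(Y|X=0) = 1.5219, weight P(X=0) = 5/9
  P(Y|X=1) = (1/4, 3/8, 3/8), H(Y|X=1) = 1.5613, weight P(X=1) = 4/9
H(Y|X) = 1.5394 bits

H(X) + H(Y|X) = 0.9911 + 1.5394 = 2.5305 bits

Both sides equal 2.5305 bits. ✓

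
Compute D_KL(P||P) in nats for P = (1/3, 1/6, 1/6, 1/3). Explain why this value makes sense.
0.0000 nats

KL divergence satisfies the Gibbs inequality: D_KL(P||Q) ≥ 0 for all distributions P, Q.

D_KL(P||Q) = Σ p(x) log(p(x)/q(x))
Each term is p(x) × log_e(p(x)/p(x)) = p(x) × log_e(1) = 0, so the sum is 0.
D_KL(P||Q) = 0.0000 nats

When P = Q, the KL divergence is exactly 0, as there is no 'divergence' between identical distributions.

This non-negativity is a fundamental property: relative entropy cannot be negative because it measures how different Q is from P.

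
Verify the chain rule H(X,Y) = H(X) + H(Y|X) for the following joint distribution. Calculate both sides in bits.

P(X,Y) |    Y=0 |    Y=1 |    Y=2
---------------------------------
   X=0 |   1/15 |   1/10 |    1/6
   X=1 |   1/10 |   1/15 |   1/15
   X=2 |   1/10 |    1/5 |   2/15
H(X,Y) = 3.0608, H(X) = 1.5410, H(Y|X) = 1.5197 (all in bits)

Chain rule: H(X,Y) = H(X) + H(Y|X)

Left side — joint entropy directly:
H(X,Y) = -Σ p(x,y) log p(x,y) = 3.0608 bits

Right side — compute H(Y|X) from the conditional distributions:
P(X) = (1/3, 7/30, 13/30), so H(X) = 1.5410 bits
H(Y|X) = Σ_x P(X=x) · H(Y|X=x):
  P(Y|X=0) = (1/5, 3/10, 1/2), H(Y|X=0) = 1.4855, weight P(X=0) = 1/3
  P(Y|X=1) = (3/7, 2/7, 2/7), H(Y|X=1) = 1.5567, weight P(X=1) = 7/30
  P(Y|X=2) = (3/13, 6/13, 4/13), H(Y|X=2) = 1.5262, weight P(X=2) = 13/30
H(Y|X) = 1.5197 bits

H(X) + H(Y|X) = 1.5410 + 1.5197 = 3.0608 bits

Both sides equal 3.0608 bits. ✓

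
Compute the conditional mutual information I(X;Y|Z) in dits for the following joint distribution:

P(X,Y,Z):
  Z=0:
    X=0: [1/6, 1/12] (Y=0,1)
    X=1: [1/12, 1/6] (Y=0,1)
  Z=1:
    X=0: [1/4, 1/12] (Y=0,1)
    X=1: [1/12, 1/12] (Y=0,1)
0.0189 dits

Conditional mutual information: I(X;Y|Z) = H(X|Z) + H(Y|Z) - H(X,Y|Z)

H(Z) = 0.3010
H(X,Z) = 0.5898 → H(X|Z) = 0.2887
H(Y,Z) = 0.5898 → H(Y|Z) = 0.2887
H(X,Y,Z) = 0.8596 → H(X,Y|Z) = 0.5585

I(X;Y|Z) = 0.2887 + 0.2887 - 0.5585 = 0.0189 dits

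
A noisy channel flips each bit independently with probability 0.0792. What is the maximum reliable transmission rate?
0.6006 bits

For a binary symmetric channel (BSC) with error probability p:
Capacity C = 1 - H(p) bits per symbol

where H(p) = -p log₂(p) - (1-p) log₂(1-p) is the binary entropy function.

H(0.0792) = 0.3994 bits
C = 1 - 0.3994 = 0.6006 bits per symbol

This means we can reliably transmit up to 0.6006 bits of information per channel use.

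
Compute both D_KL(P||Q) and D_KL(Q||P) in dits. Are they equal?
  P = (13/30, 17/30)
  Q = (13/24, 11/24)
D_KL(P||Q) = 0.0102, D_KL(Q||P) = 0.0103

KL divergence is not symmetric: D_KL(P||Q) ≠ D_KL(Q||P) in general.

D_KL(P||Q) = 0.0102 dits
D_KL(Q||P) = 0.0103 dits

No, they are not equal!

This asymmetry is why KL divergence is not a true distance metric.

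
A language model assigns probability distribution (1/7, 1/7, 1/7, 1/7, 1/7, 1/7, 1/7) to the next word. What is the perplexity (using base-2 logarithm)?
7.0000

Perplexity is 2^H (or exp(H) for natural log).

First, H = -Σ p log p = 2.8074 bits
Perplexity = 2^2.8074 = 7.0000

Interpretation: The model's uncertainty is equivalent to choosing uniformly among 7.0 options.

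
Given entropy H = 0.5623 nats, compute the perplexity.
1.7547

Perplexity is e^H (or exp(H) for natural log).

H = 0.5623 nats
Perplexity = e^0.5623 = 1.7547

Interpretation: The model's uncertainty is equivalent to choosing uniformly among 1.8 options.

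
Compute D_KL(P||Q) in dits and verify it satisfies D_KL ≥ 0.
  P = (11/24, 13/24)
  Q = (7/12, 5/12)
0.0137 dits

KL divergence satisfies the Gibbs inequality: D_KL(P||Q) ≥ 0 for all distributions P, Q.

D_KL(P||Q) = Σ p(x) log(p(x)/q(x))
Term by term:
  x=0: 11/24 × log_10[(11/24)/(7/12)] = -0.0480
  x=1: 13/24 × log_10[(13/24)/(5/12)] = 0.0617
D_KL(P||Q) = 0.0137 dits

D_KL(P||Q) = 0.0137 ≥ 0 ✓

This non-negativity is a fundamental property: relative entropy cannot be negative because it measures how different Q is from P.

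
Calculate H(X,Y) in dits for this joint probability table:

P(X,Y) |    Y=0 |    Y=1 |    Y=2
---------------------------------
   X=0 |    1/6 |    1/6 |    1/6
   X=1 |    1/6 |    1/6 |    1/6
0.7782 dits

Joint entropy is H(X,Y) = -Σ_{x,y} p(x,y) log p(x,y).

Summing over all non-zero entries:
H(X,Y) = -[1/6·log_10(1/6) + 1/6·log_10(1/6) + 1/6·log_10(1/6) + 1/6·log_10(1/6) + 1/6·log_10(1/6) + 1/6·log_10(1/6)]
H(X,Y) = 0.7782 dits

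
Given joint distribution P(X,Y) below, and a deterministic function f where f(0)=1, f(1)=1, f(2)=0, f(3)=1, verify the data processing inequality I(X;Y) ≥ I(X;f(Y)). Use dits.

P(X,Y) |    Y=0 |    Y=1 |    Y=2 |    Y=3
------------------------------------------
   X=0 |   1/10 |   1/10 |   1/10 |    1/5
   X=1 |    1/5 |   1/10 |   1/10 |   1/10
I(X;Y) = 0.0148, I(X;f(Y)) = 0.0000, inequality holds: 0.0148 ≥ 0.0000

Data Processing Inequality: For any Markov chain X → Y → Z, we have I(X;Y) ≥ I(X;Z).

Here Z = f(Y) is a deterministic function of Y, forming X → Y → Z.

Original I(X;Y) = 0.0148 dits

After applying f:
P(X,Z) where Z=f(Y):
- P(X,Z=0) = P(X,Y=2)
- P(X,Z=1) = P(X,Y=0) + P(X,Y=1) + P(X,Y=3)

I(X;Z) = I(X;f(Y)) = 0.0000 dits

Verification: 0.0148 ≥ 0.0000 ✓

Information cannot be created by processing; the function f can only lose information about X.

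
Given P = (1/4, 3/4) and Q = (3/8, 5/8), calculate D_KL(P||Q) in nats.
0.0354 nats

KL divergence: D_KL(P||Q) = Σ p(x) log(p(x)/q(x))

Computing term by term:
  x=0: 1/4 × log_e[(1/4)/(3/8)] = 1/4 × -0.4055 = -0.1014
  x=1: 3/4 × log_e[(3/4)/(5/8)] = 3/4 × 0.1823 = 0.1367

D_KL(P||Q) = 0.0354 nats

Note: KL divergence is always non-negative and equals 0 iff P = Q.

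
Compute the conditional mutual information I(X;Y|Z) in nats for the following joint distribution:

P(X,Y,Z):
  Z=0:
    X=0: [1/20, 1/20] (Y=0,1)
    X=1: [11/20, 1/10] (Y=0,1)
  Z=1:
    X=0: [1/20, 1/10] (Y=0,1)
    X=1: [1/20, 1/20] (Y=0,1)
0.0304 nats

Conditional mutual information: I(X;Y|Z) = H(X|Z) + H(Y|Z) - H(X,Y|Z)

H(Z) = 0.5623
H(X,Z) = 1.0251 → H(X|Z) = 0.4628
H(Y,Z) = 1.1059 → H(Y|Z) = 0.5436
H(X,Y,Z) = 1.5383 → H(X,Y|Z) = 0.9759

I(X;Y|Z) = 0.4628 + 0.5436 - 0.9759 = 0.0304 nats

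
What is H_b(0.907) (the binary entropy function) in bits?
0.4464 bits

The binary entropy function is:
H(p) = -p log(p) - (1-p) log(1-p)

H(0.907) = -0.907 × log_2(0.907) - 0.093 × log_2(0.093)
H(0.907) = 0.4464 bits

Note: Binary entropy is maximized at p=0.5 (H=1 bit) and minimized at p=0 or p=1 (H=0).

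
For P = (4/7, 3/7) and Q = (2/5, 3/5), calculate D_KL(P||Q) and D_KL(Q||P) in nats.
D_KL(P||Q) = 0.0596, D_KL(Q||P) = 0.0592

KL divergence is not symmetric: D_KL(P||Q) ≠ D_KL(Q||P) in general.

D_KL(P||Q) = 0.0596 nats
D_KL(Q||P) = 0.0592 nats

No, they are not equal!

This asymmetry is why KL divergence is not a true distance metric.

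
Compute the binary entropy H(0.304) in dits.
0.2668 dits

The binary entropy function is:
H(p) = -p log(p) - (1-p) log(1-p)

H(0.304) = -0.304 × log_10(0.304) - 0.696 × log_10(0.696)
H(0.304) = 0.2668 dits

Note: Binary entropy is maximized at p=0.5 (H=1 bit) and minimized at p=0 or p=1 (H=0).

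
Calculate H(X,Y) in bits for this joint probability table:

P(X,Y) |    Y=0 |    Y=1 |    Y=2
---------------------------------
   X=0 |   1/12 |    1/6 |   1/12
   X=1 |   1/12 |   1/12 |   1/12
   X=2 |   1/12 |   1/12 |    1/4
3.0221 bits

Joint entropy is H(X,Y) = -Σ_{x,y} p(x,y) log p(x,y).

Summing over all non-zero entries:
H(X,Y) = -[1/12·log_2(1/12) + 1/6·log_2(1/6) + 1/12·log_2(1/12) + 1/12·log_2(1/12) + 1/12·log_2(1/12) + 1/12·log_2(1/12) + 1/12·log_2(1/12) + 1/12·log_2(1/12) + 1/4·log_2(1/4)]
H(X,Y) = 3.0221 bits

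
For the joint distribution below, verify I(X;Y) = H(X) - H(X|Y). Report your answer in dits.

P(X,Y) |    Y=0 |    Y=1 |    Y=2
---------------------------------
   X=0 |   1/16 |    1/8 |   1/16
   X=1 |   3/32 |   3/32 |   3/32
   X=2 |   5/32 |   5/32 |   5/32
I(X;Y) = 0.0047 dits

Mutual information has multiple equivalent forms:
- I(X;Y) = H(X) - H(X|Y)
- I(X;Y) = H(Y) - H(Y|X)
- I(X;Y) = H(X) + H(Y) - H(X,Y)

Computing all quantities:
H(X) = 0.4597, H(Y) = 0.4755, H(X,Y) = 0.9304
H(X|Y) = 0.4550, H(Y|X) = 0.4707

Verification:
H(X) - H(X|Y) = 0.4597 - 0.4550 = 0.0047
H(Y) - H(Y|X) = 0.4755 - 0.4707 = 0.0047
H(X) + H(Y) - H(X,Y) = 0.4597 + 0.4755 - 0.9304 = 0.0047

All forms give I(X;Y) = 0.0047 dits. ✓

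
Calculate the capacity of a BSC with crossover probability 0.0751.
0.6153 bits

For a binary symmetric channel (BSC) with error probability p:
Capacity C = 1 - H(p) bits per symbol

where H(p) = -p log₂(p) - (1-p) log₂(1-p) is the binary entropy function.

H(0.0751) = 0.3847 bits
C = 1 - 0.3847 = 0.6153 bits per symbol

This means we can reliably transmit up to 0.6153 bits of information per channel use.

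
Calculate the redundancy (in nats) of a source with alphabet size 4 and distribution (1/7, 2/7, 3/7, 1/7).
0.1093 nats

Redundancy measures how far a source is from maximum entropy:
R = H_max - H(X)

Maximum entropy for 4 symbols: H_max = log_e(4) = 1.3863 nats
Actual entropy: H(X) = 1.2770 nats
Redundancy: R = 1.3863 - 1.2770 = 0.1093 nats

This redundancy represents potential for compression: the source could be compressed by 0.1093 nats per symbol.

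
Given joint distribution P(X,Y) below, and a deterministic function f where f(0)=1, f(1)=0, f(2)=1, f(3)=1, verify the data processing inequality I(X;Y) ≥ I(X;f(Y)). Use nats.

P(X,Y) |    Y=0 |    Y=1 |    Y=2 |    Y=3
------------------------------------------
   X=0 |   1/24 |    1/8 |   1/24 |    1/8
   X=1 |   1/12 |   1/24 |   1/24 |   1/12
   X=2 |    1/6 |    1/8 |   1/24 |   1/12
I(X;Y) = 0.0539, I(X;f(Y)) = 0.0159, inequality holds: 0.0539 ≥ 0.0159

Data Processing Inequality: For any Markov chain X → Y → Z, we have I(X;Y) ≥ I(X;Z).

Here Z = f(Y) is a deterministic function of Y, forming X → Y → Z.

Original I(X;Y) = 0.0539 nats

After applying f:
P(X,Z) where Z=f(Y):
- P(X,Z=0) = P(X,Y=1)
- P(X,Z=1) = P(X,Y=0) + P(X,Y=2) + P(X,Y=3)

I(X;Z) = I(X;f(Y)) = 0.0159 nats

Verification: 0.0539 ≥ 0.0159 ✓

Information cannot be created by processing; the function f can only lose information about X.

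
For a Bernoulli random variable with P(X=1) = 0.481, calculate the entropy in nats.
0.6924 nats

The binary entropy function is:
H(p) = -p log(p) - (1-p) log(1-p)

H(0.481) = -0.481 × log_e(0.481) - 0.519 × log_e(0.519)
H(0.481) = 0.6924 nats

Note: Binary entropy is maximized at p=0.5 (H=1 bit) and minimized at p=0 or p=1 (H=0).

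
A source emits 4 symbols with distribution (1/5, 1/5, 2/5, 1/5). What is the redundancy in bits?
0.0781 bits

Redundancy measures how far a source is from maximum entropy:
R = H_max - H(X)

Maximum entropy for 4 symbols: H_max = log_2(4) = 2.0000 bits
Actual entropy: H(X) = 1.9219 bits
Redundancy: R = 2.0000 - 1.9219 = 0.0781 bits

This redundancy represents potential for compression: the source could be compressed by 0.0781 bits per symbol.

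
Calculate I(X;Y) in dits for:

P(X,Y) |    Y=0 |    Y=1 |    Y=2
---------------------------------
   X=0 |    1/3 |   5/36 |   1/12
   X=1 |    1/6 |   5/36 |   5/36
0.0127 dits

Mutual information: I(X;Y) = H(X) + H(Y) - H(X,Y)

Marginals:
P(X) = (5/9, 4/9), H(X) = 0.2983 dits
P(Y) = (1/2, 5/18, 2/9), H(Y) = 0.4502 dits

Joint entropy: H(X,Y) = 0.7359 dits

I(X;Y) = 0.2983 + 0.4502 - 0.7359 = 0.0127 dits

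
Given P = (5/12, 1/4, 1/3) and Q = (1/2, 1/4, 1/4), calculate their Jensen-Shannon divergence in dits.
0.0021 dits

Jensen-Shannon divergence is:
JSD(P||Q) = 0.5 × D_KL(P||M) + 0.5 × D_KL(Q||M)
where M = 0.5 × (P + Q) is the mixture distribution.

M = 0.5 × (5/12, 1/4, 1/3) + 0.5 × (1/2, 1/4, 1/4) = (11/24, 1/4, 7/24)

D_KL(P||M) = 0.0021 dits
D_KL(Q||M) = 0.0022 dits

JSD(P||Q) = 0.5 × 0.0021 + 0.5 × 0.0022 = 0.0021 dits

Unlike KL divergence, JSD is symmetric and bounded: 0 ≤ JSD ≤ log(2).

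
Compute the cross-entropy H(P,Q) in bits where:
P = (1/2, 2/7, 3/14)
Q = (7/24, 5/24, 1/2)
1.7497 bits

Cross-entropy: H(P,Q) = -Σ p(x) log q(x)

Alternatively: H(P,Q) = H(P) + D_KL(P||Q)
H(P) = 1.4926 bits
D_KL(P||Q) = 0.2571 bits

H(P,Q) = 1.4926 + 0.2571 = 1.7497 bits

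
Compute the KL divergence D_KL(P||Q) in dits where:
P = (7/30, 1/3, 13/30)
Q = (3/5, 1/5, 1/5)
0.1238 dits

KL divergence: D_KL(P||Q) = Σ p(x) log(p(x)/q(x))

Computing term by term:
  x=0: 7/30 × log_10[(7/30)/(3/5)] = 7/30 × -0.4102 = -0.0957
  x=1: 1/3 × log_10[(1/3)/(1/5)] = 1/3 × 0.2218 = 0.0739
  x=2: 13/30 × log_10[(13/30)/(1/5)] = 13/30 × 0.3358 = 0.1455

D_KL(P||Q) = 0.1238 dits

Note: KL divergence is always non-negative and equals 0 iff P = Q.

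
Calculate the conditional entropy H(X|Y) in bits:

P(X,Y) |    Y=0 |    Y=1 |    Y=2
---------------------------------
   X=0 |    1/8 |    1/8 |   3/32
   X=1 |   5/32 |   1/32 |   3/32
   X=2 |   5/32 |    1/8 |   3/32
1.5274 bits

Using the chain rule: H(X|Y) = H(X,Y) - H(Y)

First, compute H(X,Y) = 3.0786 bits

Marginal P(Y) = (7/16, 9/32, 9/32)
H(Y) = 1.5512 bits

H(X|Y) = H(X,Y) - H(Y) = 3.0786 - 1.5512 = 1.5274 bits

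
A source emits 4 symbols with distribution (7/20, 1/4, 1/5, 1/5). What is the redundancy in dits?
0.0124 dits

Redundancy measures how far a source is from maximum entropy:
R = H_max - H(X)

Maximum entropy for 4 symbols: H_max = log_10(4) = 0.6021 dits
Actual entropy: H(X) = 0.5897 dits
Redundancy: R = 0.6021 - 0.5897 = 0.0124 dits

This redundancy represents potential for compression: the source could be compressed by 0.0124 dits per symbol.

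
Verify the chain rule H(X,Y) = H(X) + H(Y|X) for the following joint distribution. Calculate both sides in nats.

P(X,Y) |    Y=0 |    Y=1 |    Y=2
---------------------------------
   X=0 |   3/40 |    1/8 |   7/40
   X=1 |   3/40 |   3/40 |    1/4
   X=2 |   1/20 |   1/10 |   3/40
H(X,Y) = 2.0686, H(X) = 1.0699, H(Y|X) = 0.9987 (all in nats)

Chain rule: H(X,Y) = H(X) + H(Y|X)

Left side — joint entropy directly:
H(X,Y) = -Σ p(x,y) log p(x,y) = 2.0686 nats

Right side — compute H(Y|X) from the conditional distributions:
P(X) = (3/8, 2/5, 9/40), so H(X) = 1.0699 nats
H(Y|X) = Σ_x P(X=x) · H(Y|X=x):
  P(Y|X=0) = (1/5, 1/3, 7/15), H(Y|X=0) = 1.0438, weight P(X=0) = 3/8
  P(Y|X=1) = (3/16, 3/16, 5/8), H(Y|X=1) = 0.9215, weight P(X=1) = 2/5
  P(Y|X=2) = (2/9, 4/9, 1/3), H(Y|X=2) = 1.0609, weight P(X=2) = 9/40
H(Y|X) = 0.9987 nats

H(X) + H(Y|X) = 1.0699 + 0.9987 = 2.0686 nats

Both sides equal 2.0686 nats. ✓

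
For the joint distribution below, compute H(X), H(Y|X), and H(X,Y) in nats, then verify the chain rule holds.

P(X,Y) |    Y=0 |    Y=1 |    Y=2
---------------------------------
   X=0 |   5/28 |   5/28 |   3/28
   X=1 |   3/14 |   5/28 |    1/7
H(X,Y) = 1.7703, H(X) = 0.6906, H(Y|X) = 1.0797 (all in nats)

Chain rule: H(X,Y) = H(X) + H(Y|X)

Left side — joint entropy directly:
H(X,Y) = -Σ p(x,y) log p(x,y) = 1.7703 nats

Right side — compute H(Y|X) from the conditional distributions:
P(X) = (13/28, 15/28), so H(X) = 0.6906 nats
H(Y|X) = Σ_x P(X=x) · H(Y|X=x):
  P(Y|X=0) = (5/13, 5/13, 3/13), H(Y|X=0) = 1.0734, weight P(X=0) = 13/28
  P(Y|X=1) = (2/5, 1/3, 4/15), H(Y|X=1) = 1.0852, weight P(X=1) = 15/28
H(Y|X) = 1.0797 nats

H(X) + H(Y|X) = 0.6906 + 1.0797 = 1.7703 nats

Both sides equal 1.7703 nats. ✓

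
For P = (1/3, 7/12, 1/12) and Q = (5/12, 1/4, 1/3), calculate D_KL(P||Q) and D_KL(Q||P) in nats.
D_KL(P||Q) = 0.3044, D_KL(Q||P) = 0.3433

KL divergence is not symmetric: D_KL(P||Q) ≠ D_KL(Q||P) in general.

D_KL(P||Q) = 0.3044 nats
D_KL(Q||P) = 0.3433 nats

No, they are not equal!

This asymmetry is why KL divergence is not a true distance metric.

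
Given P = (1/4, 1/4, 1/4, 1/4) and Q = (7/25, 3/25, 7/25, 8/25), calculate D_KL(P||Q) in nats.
0.0651 nats

KL divergence: D_KL(P||Q) = Σ p(x) log(p(x)/q(x))

Computing term by term:
  x=0: 1/4 × log_e[(1/4)/(7/25)] = 1/4 × -0.1133 = -0.0283
  x=1: 1/4 × log_e[(1/4)/(3/25)] = 1/4 × 0.7340 = 0.1835
  x=2: 1/4 × log_e[(1/4)/(7/25)] = 1/4 × -0.1133 = -0.0283
  x=3: 1/4 × log_e[(1/4)/(8/25)] = 1/4 × -0.2469 = -0.0617

D_KL(P||Q) = 0.0651 nats

Note: KL divergence is always non-negative and equals 0 iff P = Q.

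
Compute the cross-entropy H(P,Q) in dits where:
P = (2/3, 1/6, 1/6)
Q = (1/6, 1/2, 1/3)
0.6485 dits

Cross-entropy: H(P,Q) = -Σ p(x) log q(x)

Alternatively: H(P,Q) = H(P) + D_KL(P||Q)
H(P) = 0.3768 dits
D_KL(P||Q) = 0.2717 dits

H(P,Q) = 0.3768 + 0.2717 = 0.6485 dits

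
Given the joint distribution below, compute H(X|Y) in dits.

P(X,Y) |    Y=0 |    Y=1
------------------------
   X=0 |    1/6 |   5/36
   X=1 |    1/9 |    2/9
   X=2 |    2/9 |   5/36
0.4632 dits

Using the chain rule: H(X|Y) = H(X,Y) - H(Y)

First, compute H(X,Y) = 0.7642 dits

Marginal P(Y) = (1/2, 1/2)
H(Y) = 0.3010 dits

H(X|Y) = H(X,Y) - H(Y) = 0.7642 - 0.3010 = 0.4632 dits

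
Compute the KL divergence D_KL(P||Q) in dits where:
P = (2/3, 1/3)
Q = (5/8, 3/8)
0.0016 dits

KL divergence: D_KL(P||Q) = Σ p(x) log(p(x)/q(x))

Computing term by term:
  x=0: 2/3 × log_10[(2/3)/(5/8)] = 2/3 × 0.0280 = 0.0187
  x=1: 1/3 × log_10[(1/3)/(3/8)] = 1/3 × -0.0512 = -0.0171

D_KL(P||Q) = 0.0016 dits

Note: KL divergence is always non-negative and equals 0 iff P = Q.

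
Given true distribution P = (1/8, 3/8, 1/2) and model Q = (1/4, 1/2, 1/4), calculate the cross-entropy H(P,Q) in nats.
1.1264 nats

Cross-entropy: H(P,Q) = -Σ p(x) log q(x)

Alternatively: H(P,Q) = H(P) + D_KL(P||Q)
H(P) = 0.9743 nats
D_KL(P||Q) = 0.1520 nats

H(P,Q) = 0.9743 + 0.1520 = 1.1264 nats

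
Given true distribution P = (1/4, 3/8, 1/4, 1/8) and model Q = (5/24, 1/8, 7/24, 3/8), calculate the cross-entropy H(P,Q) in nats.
1.6026 nats

Cross-entropy: H(P,Q) = -Σ p(x) log q(x)

Alternatively: H(P,Q) = H(P) + D_KL(P||Q)
H(P) = 1.3209 nats
D_KL(P||Q) = 0.2817 nats

H(P,Q) = 1.3209 + 0.2817 = 1.6026 nats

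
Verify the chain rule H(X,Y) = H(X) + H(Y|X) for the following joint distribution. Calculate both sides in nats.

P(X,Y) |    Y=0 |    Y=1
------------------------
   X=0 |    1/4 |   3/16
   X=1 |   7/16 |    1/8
H(X,Y) = 1.2820, H(X) = 0.6853, H(Y|X) = 0.5967 (all in nats)

Chain rule: H(X,Y) = H(X) + H(Y|X)

Left side — joint entropy directly:
H(X,Y) = -Σ p(x,y) log p(x,y) = 1.2820 nats

Right side — compute H(Y|X) from the conditional distributions:
P(X) = (7/16, 9/16), so H(X) = 0.6853 nats
H(Y|X) = Σ_x P(X=x) · H(Y|X=x):
  P(Y|X=0) = (4/7, 3/7), H(Y|X=0) = 0.6829, weight P(X=0) = 7/16
  P(Y|X=1) = (7/9, 2/9), H(Y|X=1) = 0.5297, weight P(X=1) = 9/16
H(Y|X) = 0.5967 nats

H(X) + H(Y|X) = 0.6853 + 0.5967 = 1.2820 nats

Both sides equal 1.2820 nats. ✓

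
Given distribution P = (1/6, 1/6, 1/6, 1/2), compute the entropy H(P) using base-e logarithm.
1.2425 nats

Shannon entropy is H(X) = -Σ p(x) log p(x).

For P = (1/6, 1/6, 1/6, 1/2):
H = -1/6 × log_e(1/6) -1/6 × log_e(1/6) -1/6 × log_e(1/6) -1/2 × log_e(1/2)
H = 1.2425 nats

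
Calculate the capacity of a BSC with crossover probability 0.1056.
0.5135 bits

For a binary symmetric channel (BSC) with error probability p:
Capacity C = 1 - H(p) bits per symbol

where H(p) = -p log₂(p) - (1-p) log₂(1-p) is the binary entropy function.

H(0.1056) = 0.4865 bits
C = 1 - 0.4865 = 0.5135 bits per symbol

This means we can reliably transmit up to 0.5135 bits of information per channel use.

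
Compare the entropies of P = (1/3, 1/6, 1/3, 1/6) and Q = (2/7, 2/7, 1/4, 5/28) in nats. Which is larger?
Q

Computing entropies in nats:
H(P) = 1.3297
H(Q) = 1.3701

Distribution Q has higher entropy.

Intuition: The distribution closer to uniform (more spread out) has higher entropy.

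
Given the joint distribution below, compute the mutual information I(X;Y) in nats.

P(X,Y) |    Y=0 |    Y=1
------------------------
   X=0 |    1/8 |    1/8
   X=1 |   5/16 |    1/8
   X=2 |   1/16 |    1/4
0.1017 nats

Mutual information: I(X;Y) = H(X) + H(Y) - H(X,Y)

Marginals:
P(X) = (1/4, 7/16, 5/16), H(X) = 1.0717 nats
P(Y) = (1/2, 1/2), H(Y) = 0.6931 nats

Joint entropy: H(X,Y) = 1.6631 nats

I(X;Y) = 1.0717 + 0.6931 - 1.6631 = 0.1017 nats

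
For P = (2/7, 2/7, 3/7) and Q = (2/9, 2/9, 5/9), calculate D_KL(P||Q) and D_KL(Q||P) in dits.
D_KL(P||Q) = 0.0141, D_KL(Q||P) = 0.0141

KL divergence is not symmetric: D_KL(P||Q) ≠ D_KL(Q||P) in general.

D_KL(P||Q) = 0.0141 dits
D_KL(Q||P) = 0.0141 dits

In this case they happen to be equal (to 4 decimal places).

This asymmetry is why KL divergence is not a true distance metric.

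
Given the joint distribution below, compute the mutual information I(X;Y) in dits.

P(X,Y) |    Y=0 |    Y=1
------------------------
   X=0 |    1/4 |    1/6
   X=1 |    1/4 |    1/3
0.0062 dits

Mutual information: I(X;Y) = H(X) + H(Y) - H(X,Y)

Marginals:
P(X) = (5/12, 7/12), H(X) = 0.2950 dits
P(Y) = (1/2, 1/2), H(Y) = 0.3010 dits

Joint entropy: H(X,Y) = 0.5898 dits

I(X;Y) = 0.2950 + 0.3010 - 0.5898 = 0.0062 dits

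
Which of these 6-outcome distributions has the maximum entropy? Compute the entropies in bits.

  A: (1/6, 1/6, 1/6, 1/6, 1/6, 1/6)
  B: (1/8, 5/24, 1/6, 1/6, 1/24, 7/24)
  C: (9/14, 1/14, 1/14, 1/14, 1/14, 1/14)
A

For a discrete distribution over n outcomes, entropy is maximized by the uniform distribution.

Computing entropies:
H(A) = 2.5850 bits
H(B) = 2.4176 bits
H(C) = 1.7695 bits

The uniform distribution (where all probabilities equal 1/6) achieves the maximum entropy of log_2(6) = 2.5850 bits.

Distribution A has the highest entropy.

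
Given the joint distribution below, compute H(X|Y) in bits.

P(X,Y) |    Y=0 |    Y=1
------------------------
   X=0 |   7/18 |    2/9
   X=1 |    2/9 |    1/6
0.9610 bits

Using the chain rule: H(X|Y) = H(X,Y) - H(Y)

First, compute H(X,Y) = 1.9251 bits

Marginal P(Y) = (11/18, 7/18)
H(Y) = 0.9641 bits

H(X|Y) = H(X,Y) - H(Y) = 1.9251 - 0.9641 = 0.9610 bits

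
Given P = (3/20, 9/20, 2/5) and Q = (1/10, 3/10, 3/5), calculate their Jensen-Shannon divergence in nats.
0.0201 nats

Jensen-Shannon divergence is:
JSD(P||Q) = 0.5 × D_KL(P||M) + 0.5 × D_KL(Q||M)
where M = 0.5 × (P + Q) is the mixture distribution.

M = 0.5 × (3/20, 9/20, 2/5) + 0.5 × (1/10, 3/10, 3/5) = (1/8, 3/8, 1/2)

D_KL(P||M) = 0.0201 nats
D_KL(Q||M) = 0.0201 nats

JSD(P||Q) = 0.5 × 0.0201 + 0.5 × 0.0201 = 0.0201 nats

Unlike KL divergence, JSD is symmetric and bounded: 0 ≤ JSD ≤ log(2).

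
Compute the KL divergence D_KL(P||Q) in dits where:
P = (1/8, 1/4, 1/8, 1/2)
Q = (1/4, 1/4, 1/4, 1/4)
0.0753 dits

KL divergence: D_KL(P||Q) = Σ p(x) log(p(x)/q(x))

Computing term by term:
  x=0: 1/8 × log_10[(1/8)/(1/4)] = 1/8 × -0.3010 = -0.0376
  x=1: 1/4 × log_10[(1/4)/(1/4)] = 1/4 × 0.0000 = 0.0000
  x=2: 1/8 × log_10[(1/8)/(1/4)] = 1/8 × -0.3010 = -0.0376
  x=3: 1/2 × log_10[(1/2)/(1/4)] = 1/2 × 0.3010 = 0.1505

D_KL(P||Q) = 0.0753 dits

Note: KL divergence is always non-negative and equals 0 iff P = Q.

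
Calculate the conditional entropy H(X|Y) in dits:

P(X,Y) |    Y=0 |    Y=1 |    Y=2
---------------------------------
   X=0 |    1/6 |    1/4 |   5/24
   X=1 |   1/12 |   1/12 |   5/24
0.2759 dits

Using the chain rule: H(X|Y) = H(X,Y) - H(Y)

First, compute H(X,Y) = 0.7439 dits

Marginal P(Y) = (1/4, 1/3, 5/12)
H(Y) = 0.4680 dits

H(X|Y) = H(X,Y) - H(Y) = 0.7439 - 0.4680 = 0.2759 dits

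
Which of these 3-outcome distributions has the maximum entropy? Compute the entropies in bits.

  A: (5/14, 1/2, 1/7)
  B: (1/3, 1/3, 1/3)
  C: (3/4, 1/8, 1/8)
B

For a discrete distribution over n outcomes, entropy is maximized by the uniform distribution.

Computing entropies:
H(A) = 1.4316 bits
H(B) = 1.5850 bits
H(C) = 1.0613 bits

The uniform distribution (where all probabilities equal 1/3) achieves the maximum entropy of log_2(3) = 1.5850 bits.

Distribution B has the highest entropy.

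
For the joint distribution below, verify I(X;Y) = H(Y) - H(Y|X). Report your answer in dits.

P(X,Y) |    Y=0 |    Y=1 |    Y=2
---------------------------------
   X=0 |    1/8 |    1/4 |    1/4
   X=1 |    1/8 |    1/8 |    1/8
I(X;Y) = 0.0047 dits

Mutual information has multiple equivalent forms:
- I(X;Y) = H(X) - H(X|Y)
- I(X;Y) = H(Y) - H(Y|X)
- I(X;Y) = H(X) + H(Y) - H(X,Y)

Computing all quantities:
H(X) = 0.2873, H(Y) = 0.4700, H(X,Y) = 0.7526
H(X|Y) = 0.2826, H(Y|X) = 0.4653

Verification:
H(X) - H(X|Y) = 0.2873 - 0.2826 = 0.0047
H(Y) - H(Y|X) = 0.4700 - 0.4653 = 0.0047
H(X) + H(Y) - H(X,Y) = 0.2873 + 0.4700 - 0.7526 = 0.0047

All forms give I(X;Y) = 0.0047 dits. ✓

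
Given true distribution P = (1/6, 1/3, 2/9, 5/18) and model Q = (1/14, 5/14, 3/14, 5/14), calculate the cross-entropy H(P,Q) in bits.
2.0362 bits

Cross-entropy: H(P,Q) = -Σ p(x) log q(x)

Alternatively: H(P,Q) = H(P) + D_KL(P||Q)
H(P) = 1.9547 bits
D_KL(P||Q) = 0.0815 bits

H(P,Q) = 1.9547 + 0.0815 = 2.0362 bits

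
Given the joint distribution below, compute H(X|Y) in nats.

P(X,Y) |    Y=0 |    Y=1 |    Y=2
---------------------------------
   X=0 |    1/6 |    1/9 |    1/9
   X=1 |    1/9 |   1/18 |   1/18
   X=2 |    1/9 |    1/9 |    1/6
1.0498 nats

Using the chain rule: H(X|Y) = H(X,Y) - H(Y)

First, compute H(X,Y) = 2.1391 nats

Marginal P(Y) = (7/18, 5/18, 1/3)
H(Y) = 1.0893 nats

H(X|Y) = H(X,Y) - H(Y) = 2.1391 - 1.0893 = 1.0498 nats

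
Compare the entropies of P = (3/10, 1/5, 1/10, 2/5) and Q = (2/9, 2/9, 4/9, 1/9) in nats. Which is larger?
P

Computing entropies in nats:
H(P) = 1.2799
H(Q) = 1.2730

Distribution P has higher entropy.

Intuition: The distribution closer to uniform (more spread out) has higher entropy.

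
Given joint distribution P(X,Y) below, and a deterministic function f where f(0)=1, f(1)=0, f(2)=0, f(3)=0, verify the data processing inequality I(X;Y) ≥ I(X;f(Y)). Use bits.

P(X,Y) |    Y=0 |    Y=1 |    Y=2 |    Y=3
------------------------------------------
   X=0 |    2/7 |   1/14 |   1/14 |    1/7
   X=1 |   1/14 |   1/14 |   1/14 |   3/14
I(X;Y) = 0.0949, I(X;f(Y)) = 0.0903, inequality holds: 0.0949 ≥ 0.0903

Data Processing Inequality: For any Markov chain X → Y → Z, we have I(X;Y) ≥ I(X;Z).

Here Z = f(Y) is a deterministic function of Y, forming X → Y → Z.

Original I(X;Y) = 0.0949 bits

After applying f:
P(X,Z) where Z=f(Y):
- P(X,Z=0) = P(X,Y=1) + P(X,Y=2) + P(X,Y=3)
- P(X,Z=1) = P(X,Y=0)

I(X;Z) = I(X;f(Y)) = 0.0903 bits

Verification: 0.0949 ≥ 0.0903 ✓

Information cannot be created by processing; the function f can only lose information about X.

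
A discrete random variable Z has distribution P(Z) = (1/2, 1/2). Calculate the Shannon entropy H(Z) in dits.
0.3010 dits

Shannon entropy is H(X) = -Σ p(x) log p(x).

For P = (1/2, 1/2):
H = -1/2 × log_10(1/2) -1/2 × log_10(1/2)
H = 0.3010 dits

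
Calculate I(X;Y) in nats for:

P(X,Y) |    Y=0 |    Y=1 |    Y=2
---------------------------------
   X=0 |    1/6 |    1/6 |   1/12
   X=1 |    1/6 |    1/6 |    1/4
0.0297 nats

Mutual information: I(X;Y) = H(X) + H(Y) - H(X,Y)

Marginals:
P(X) = (5/12, 7/12), H(X) = 0.6792 nats
P(Y) = (1/3, 1/3, 1/3), H(Y) = 1.0986 nats

Joint entropy: H(X,Y) = 1.7482 nats

I(X;Y) = 0.6792 + 1.0986 - 1.7482 = 0.0297 nats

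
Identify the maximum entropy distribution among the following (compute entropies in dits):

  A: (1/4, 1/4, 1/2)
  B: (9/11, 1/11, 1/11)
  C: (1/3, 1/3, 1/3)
C

For a discrete distribution over n outcomes, entropy is maximized by the uniform distribution.

Computing entropies:
H(A) = 0.4515 dits
H(B) = 0.2606 dits
H(C) = 0.4771 dits

The uniform distribution (where all probabilities equal 1/3) achieves the maximum entropy of log_10(3) = 0.4771 dits.

Distribution C has the highest entropy.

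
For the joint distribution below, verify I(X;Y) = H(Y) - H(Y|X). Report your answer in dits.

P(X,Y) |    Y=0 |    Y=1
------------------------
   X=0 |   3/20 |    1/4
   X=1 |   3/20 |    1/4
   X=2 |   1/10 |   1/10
I(X;Y) = 0.0022 dits

Mutual information has multiple equivalent forms:
- I(X;Y) = H(X) - H(X|Y)
- I(X;Y) = H(Y) - H(Y|X)
- I(X;Y) = H(X) + H(Y) - H(X,Y)

Computing all quantities:
H(X) = 0.4581, H(Y) = 0.2923, H(X,Y) = 0.7482
H(X|Y) = 0.4559, H(Y|X) = 0.2901

Verification:
H(X) - H(X|Y) = 0.4581 - 0.4559 = 0.0022
H(Y) - H(Y|X) = 0.2923 - 0.2901 = 0.0022
H(X) + H(Y) - H(X,Y) = 0.4581 + 0.2923 - 0.7482 = 0.0022

All forms give I(X;Y) = 0.0022 dits. ✓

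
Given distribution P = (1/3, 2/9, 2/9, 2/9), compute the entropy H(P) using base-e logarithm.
1.3689 nats

Shannon entropy is H(X) = -Σ p(x) log p(x).

For P = (1/3, 2/9, 2/9, 2/9):
H = -1/3 × log_e(1/3) -2/9 × log_e(2/9) -2/9 × log_e(2/9) -2/9 × log_e(2/9)
H = 1.3689 nats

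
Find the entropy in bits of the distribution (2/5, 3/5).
0.9710 bits

Shannon entropy is H(X) = -Σ p(x) log p(x).

For P = (2/5, 3/5):
H = -2/5 × log_2(2/5) -3/5 × log_2(3/5)
H = 0.9710 bits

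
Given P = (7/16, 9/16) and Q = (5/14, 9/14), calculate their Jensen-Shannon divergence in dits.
0.0015 dits

Jensen-Shannon divergence is:
JSD(P||Q) = 0.5 × D_KL(P||M) + 0.5 × D_KL(Q||M)
where M = 0.5 × (P + Q) is the mixture distribution.

M = 0.5 × (7/16, 9/16) + 0.5 × (5/14, 9/14) = (0.397321, 0.602679)

D_KL(P||M) = 0.0014 dits
D_KL(Q||M) = 0.0015 dits

JSD(P||Q) = 0.5 × 0.0014 + 0.5 × 0.0015 = 0.0015 dits

Unlike KL divergence, JSD is symmetric and bounded: 0 ≤ JSD ≤ log(2).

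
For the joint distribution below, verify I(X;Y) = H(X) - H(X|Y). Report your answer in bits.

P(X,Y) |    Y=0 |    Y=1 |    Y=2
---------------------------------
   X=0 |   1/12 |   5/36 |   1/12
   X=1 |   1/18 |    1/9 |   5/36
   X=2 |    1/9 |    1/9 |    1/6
I(X;Y) = 0.0280 bits

Mutual information has multiple equivalent forms:
- I(X;Y) = H(X) - H(X|Y)
- I(X;Y) = H(Y) - H(Y|X)
- I(X;Y) = H(X) + H(Y) - H(X,Y)

Computing all quantities:
H(X) = 1.5752, H(Y) = 1.5605, H(X,Y) = 3.1077
H(X|Y) = 1.5472, H(Y|X) = 1.5325

Verification:
H(X) - H(X|Y) = 1.5752 - 1.5472 = 0.0280
H(Y) - H(Y|X) = 1.5605 - 1.5325 = 0.0280
H(X) + H(Y) - H(X,Y) = 1.5752 + 1.5605 - 3.1077 = 0.0280

All forms give I(X;Y) = 0.0280 bits. ✓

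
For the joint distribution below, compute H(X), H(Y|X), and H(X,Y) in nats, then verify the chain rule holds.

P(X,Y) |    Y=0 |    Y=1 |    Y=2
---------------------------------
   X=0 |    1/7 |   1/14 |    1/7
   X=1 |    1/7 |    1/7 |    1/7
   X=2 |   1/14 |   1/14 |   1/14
H(X,Y) = 2.1440, H(X) = 1.0609, H(Y|X) = 1.0830 (all in nats)

Chain rule: H(X,Y) = H(X) + H(Y|X)

Left side — joint entropy directly:
H(X,Y) = -Σ p(x,y) log p(x,y) = 2.1440 nats

Right side — compute H(Y|X) from the conditional distributions:
P(X) = (5/14, 3/7, 3/14), so H(X) = 1.0609 nats
H(Y|X) = Σ_x P(X=x) · H(Y|X=x):
  P(Y|X=0) = (2/5, 1/5, 2/5), H(Y|X=0) = 1.0549, weight P(X=0) = 5/14
  P(Y|X=1) = (1/3, 1/3, 1/3), H(Y|X=1) = 1.0986, weight P(X=1) = 3/7
  P(Y|X=2) = (1/3, 1/3, 1/3), H(Y|X=2) = 1.0986, weight P(X=2) = 3/14
H(Y|X) = 1.0830 nats

H(X) + H(Y|X) = 1.0609 + 1.0830 = 2.1440 nats

Both sides equal 2.1440 nats. ✓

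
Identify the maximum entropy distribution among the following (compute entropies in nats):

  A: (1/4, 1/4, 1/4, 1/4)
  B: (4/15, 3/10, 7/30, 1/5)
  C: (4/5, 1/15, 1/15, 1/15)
A

For a discrete distribution over n outcomes, entropy is maximized by the uniform distribution.

Computing entropies:
H(A) = 1.3863 nats
H(B) = 1.3751 nats
H(C) = 0.7201 nats

The uniform distribution (where all probabilities equal 1/4) achieves the maximum entropy of log_e(4) = 1.3863 nats.

Distribution A has the highest entropy.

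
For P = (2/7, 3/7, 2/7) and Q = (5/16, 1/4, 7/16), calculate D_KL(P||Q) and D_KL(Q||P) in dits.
D_KL(P||Q) = 0.0363, D_KL(Q||P) = 0.0346

KL divergence is not symmetric: D_KL(P||Q) ≠ D_KL(Q||P) in general.

D_KL(P||Q) = 0.0363 dits
D_KL(Q||P) = 0.0346 dits

No, they are not equal!

This asymmetry is why KL divergence is not a true distance metric.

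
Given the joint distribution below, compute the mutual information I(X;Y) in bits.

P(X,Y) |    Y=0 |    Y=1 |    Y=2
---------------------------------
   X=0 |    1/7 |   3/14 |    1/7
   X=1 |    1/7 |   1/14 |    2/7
0.0889 bits

Mutual information: I(X;Y) = H(X) + H(Y) - H(X,Y)

Marginals:
P(X) = (1/2, 1/2), H(X) = 1.0000 bits
P(Y) = (2/7, 2/7, 3/7), H(Y) = 1.5567 bits

Joint entropy: H(X,Y) = 2.4677 bits

I(X;Y) = 1.0000 + 1.5567 - 2.4677 = 0.0889 bits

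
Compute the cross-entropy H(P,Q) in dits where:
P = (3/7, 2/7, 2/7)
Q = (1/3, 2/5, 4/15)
0.4822 dits

Cross-entropy: H(P,Q) = -Σ p(x) log q(x)

Alternatively: H(P,Q) = H(P) + D_KL(P||Q)
H(P) = 0.4686 dits
D_KL(P||Q) = 0.0136 dits

H(P,Q) = 0.4686 + 0.0136 = 0.4822 dits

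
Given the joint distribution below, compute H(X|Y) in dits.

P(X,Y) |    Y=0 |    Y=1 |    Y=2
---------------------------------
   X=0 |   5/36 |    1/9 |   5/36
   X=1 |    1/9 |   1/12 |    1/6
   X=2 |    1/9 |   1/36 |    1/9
0.4618 dits

Using the chain rule: H(X|Y) = H(X,Y) - H(Y)

First, compute H(X,Y) = 0.9251 dits

Marginal P(Y) = (13/36, 2/9, 5/12)
H(Y) = 0.4633 dits

H(X|Y) = H(X,Y) - H(Y) = 0.9251 - 0.4633 = 0.4618 dits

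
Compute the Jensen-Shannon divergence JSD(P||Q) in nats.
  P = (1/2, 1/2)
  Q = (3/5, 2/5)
0.0051 nats

Jensen-Shannon divergence is:
JSD(P||Q) = 0.5 × D_KL(P||M) + 0.5 × D_KL(Q||M)
where M = 0.5 × (P + Q) is the mixture distribution.

M = 0.5 × (1/2, 1/2) + 0.5 × (3/5, 2/5) = (11/20, 9/20)

D_KL(P||M) = 0.0050 nats
D_KL(Q||M) = 0.0051 nats

JSD(P||Q) = 0.5 × 0.0050 + 0.5 × 0.0051 = 0.0051 nats

Unlike KL divergence, JSD is symmetric and bounded: 0 ≤ JSD ≤ log(2).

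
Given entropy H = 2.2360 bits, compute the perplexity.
4.7109

Perplexity is 2^H (or exp(H) for natural log).

H = 2.2360 bits
Perplexity = 2^2.2360 = 4.7109

Interpretation: The model's uncertainty is equivalent to choosing uniformly among 4.7 options.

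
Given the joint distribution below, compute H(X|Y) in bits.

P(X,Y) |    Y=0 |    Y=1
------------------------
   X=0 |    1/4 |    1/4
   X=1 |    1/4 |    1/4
1.0000 bits

Using the chain rule: H(X|Y) = H(X,Y) - H(Y)

First, compute H(X,Y) = 2.0000 bits

Marginal P(Y) = (1/2, 1/2)
H(Y) = 1.0000 bits

H(X|Y) = H(X,Y) - H(Y) = 2.0000 - 1.0000 = 1.0000 bits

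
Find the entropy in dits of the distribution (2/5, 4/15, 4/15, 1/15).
0.5437 dits

Shannon entropy is H(X) = -Σ p(x) log p(x).

For P = (2/5, 4/15, 4/15, 1/15):
H = -2/5 × log_10(2/5) -4/15 × log_10(4/15) -4/15 × log_10(4/15) -1/15 × log_10(1/15)
H = 0.5437 dits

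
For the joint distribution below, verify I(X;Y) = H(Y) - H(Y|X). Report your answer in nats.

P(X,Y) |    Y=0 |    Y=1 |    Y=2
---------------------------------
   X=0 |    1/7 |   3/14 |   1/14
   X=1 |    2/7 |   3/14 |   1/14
I(X;Y) = 0.0140 nats

Mutual information has multiple equivalent forms:
- I(X;Y) = H(X) - H(X|Y)
- I(X;Y) = H(Y) - H(Y|X)
- I(X;Y) = H(X) + H(Y) - H(X,Y)

Computing all quantities:
H(X) = 0.6829, H(Y) = 1.0042, H(X,Y) = 1.6731
H(X|Y) = 0.6689, H(Y|X) = 0.9902

Verification:
H(X) - H(X|Y) = 0.6829 - 0.6689 = 0.0140
H(Y) - H(Y|X) = 1.0042 - 0.9902 = 0.0140
H(X) + H(Y) - H(X,Y) = 0.6829 + 1.0042 - 1.6731 = 0.0140

All forms give I(X;Y) = 0.0140 nats. ✓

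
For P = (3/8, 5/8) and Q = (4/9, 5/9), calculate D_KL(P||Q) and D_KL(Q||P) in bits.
D_KL(P||Q) = 0.0143, D_KL(Q||P) = 0.0145

KL divergence is not symmetric: D_KL(P||Q) ≠ D_KL(Q||P) in general.

D_KL(P||Q) = 0.0143 bits
D_KL(Q||P) = 0.0145 bits

No, they are not equal!

This asymmetry is why KL divergence is not a true distance metric.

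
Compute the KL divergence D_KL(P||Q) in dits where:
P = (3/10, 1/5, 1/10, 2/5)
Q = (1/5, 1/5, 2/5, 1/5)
0.1130 dits

KL divergence: D_KL(P||Q) = Σ p(x) log(p(x)/q(x))

Computing term by term:
  x=0: 3/10 × log_10[(3/10)/(1/5)] = 3/10 × 0.1761 = 0.0528
  x=1: 1/5 × log_10[(1/5)/(1/5)] = 1/5 × 0.0000 = 0.0000
  x=2: 1/10 × log_10[(1/10)/(2/5)] = 1/10 × -0.6021 = -0.0602
  x=3: 2/5 × log_10[(2/5)/(1/5)] = 2/5 × 0.3010 = 0.1204

D_KL(P||Q) = 0.1130 dits

Note: KL divergence is always non-negative and equals 0 iff P = Q.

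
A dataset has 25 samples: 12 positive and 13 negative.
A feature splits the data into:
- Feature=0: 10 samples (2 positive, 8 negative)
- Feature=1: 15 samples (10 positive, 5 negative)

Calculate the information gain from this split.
0.1591 bits

Information Gain = H(Y) - H(Y|Feature)

Before split:
P(positive) = 12/25 = 0.4800
H(Y) = 0.9988 bits

After split:
Feature=0: H = 0.7219 bits (weight = 10/25)
Feature=1: H = 0.9183 bits (weight = 15/25)
H(Y|Feature) = (10/25)×0.7219 + (15/25)×0.9183 = 0.8397 bits

Information Gain = 0.9988 - 0.8397 = 0.1591 bits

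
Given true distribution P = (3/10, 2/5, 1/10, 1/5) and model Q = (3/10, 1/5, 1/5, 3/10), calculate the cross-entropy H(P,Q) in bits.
2.0294 bits

Cross-entropy: H(P,Q) = -Σ p(x) log q(x)

Alternatively: H(P,Q) = H(P) + D_KL(P||Q)
H(P) = 1.8464 bits
D_KL(P||Q) = 0.1830 bits

H(P,Q) = 1.8464 + 0.1830 = 2.0294 bits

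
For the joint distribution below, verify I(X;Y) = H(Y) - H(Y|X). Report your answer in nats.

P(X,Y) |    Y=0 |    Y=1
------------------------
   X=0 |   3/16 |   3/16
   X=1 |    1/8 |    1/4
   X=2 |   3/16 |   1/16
I(X;Y) = 0.0539 nats

Mutual information has multiple equivalent forms:
- I(X;Y) = H(X) - H(X|Y)
- I(X;Y) = H(Y) - H(Y|X)
- I(X;Y) = H(X) + H(Y) - H(X,Y)

Computing all quantities:
H(X) = 1.0822, H(Y) = 0.6931, H(X,Y) = 1.7214
H(X|Y) = 1.0283, H(Y|X) = 0.6392

Verification:
H(X) - H(X|Y) = 1.0822 - 1.0283 = 0.0539
H(Y) - H(Y|X) = 0.6931 - 0.6392 = 0.0539
H(X) + H(Y) - H(X,Y) = 1.0822 + 0.6931 - 1.7214 = 0.0539

All forms give I(X;Y) = 0.0539 nats. ✓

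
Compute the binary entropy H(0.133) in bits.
0.5656 bits

The binary entropy function is:
H(p) = -p log(p) - (1-p) log(1-p)

H(0.133) = -0.133 × log_2(0.133) - 0.867 × log_2(0.867)
H(0.133) = 0.5656 bits

Note: Binary entropy is maximized at p=0.5 (H=1 bit) and minimized at p=0 or p=1 (H=0).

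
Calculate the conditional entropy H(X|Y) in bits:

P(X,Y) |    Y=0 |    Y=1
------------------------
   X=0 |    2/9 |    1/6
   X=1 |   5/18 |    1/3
0.9547 bits

Using the chain rule: H(X|Y) = H(X,Y) - H(Y)

First, compute H(X,Y) = 1.9547 bits

Marginal P(Y) = (1/2, 1/2)
H(Y) = 1.0000 bits

H(X|Y) = H(X,Y) - H(Y) = 1.9547 - 1.0000 = 0.9547 bits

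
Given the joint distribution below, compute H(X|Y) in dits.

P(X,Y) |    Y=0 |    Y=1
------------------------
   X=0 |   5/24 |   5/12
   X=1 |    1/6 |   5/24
0.2847 dits

Using the chain rule: H(X|Y) = H(X,Y) - H(Y)

First, compute H(X,Y) = 0.5720 dits

Marginal P(Y) = (3/8, 5/8)
H(Y) = 0.2873 dits

H(X|Y) = H(X,Y) - H(Y) = 0.5720 - 0.2873 = 0.2847 dits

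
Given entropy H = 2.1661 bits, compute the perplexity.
4.4881

Perplexity is 2^H (or exp(H) for natural log).

H = 2.1661 bits
Perplexity = 2^2.1661 = 4.4881

Interpretation: The model's uncertainty is equivalent to choosing uniformly among 4.5 options.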